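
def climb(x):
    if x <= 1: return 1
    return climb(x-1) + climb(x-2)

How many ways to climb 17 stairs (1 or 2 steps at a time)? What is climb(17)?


Building up from base cases:
climb(0) = 1
climb(1) = 1
climb(2) = climb(1) + climb(0) = 1 + 1 = 2
climb(3) = climb(2) + climb(1) = 2 + 1 = 3
climb(4) = climb(3) + climb(2) = 3 + 2 = 5
climb(5) = climb(4) + climb(3) = 5 + 3 = 8
climb(6) = climb(5) + climb(4) = 8 + 5 = 13
climb(7) = climb(6) + climb(5) = 13 + 8 = 21
climb(8) = climb(7) + climb(6) = 21 + 13 = 34
climb(9) = climb(8) + climb(7) = 34 + 21 = 55
climb(10) = climb(9) + climb(8) = 55 + 34 = 89
climb(11) = climb(10) + climb(9) = 89 + 55 = 144
climb(12) = climb(11) + climb(10) = 144 + 89 = 233
climb(13) = climb(12) + climb(11) = 233 + 144 = 377
climb(14) = climb(13) + climb(12) = 377 + 233 = 610
climb(15) = climb(14) + climb(13) = 610 + 377 = 987
climb(16) = climb(15) + climb(14) = 987 + 610 = 1597
climb(17) = climb(16) + climb(15) = 1597 + 987 = 2584

2584


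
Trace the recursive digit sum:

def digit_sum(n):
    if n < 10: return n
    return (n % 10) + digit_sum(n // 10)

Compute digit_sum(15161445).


digit_sum(15161445) = 5 + digit_sum(1516144)
digit_sum(1516144) = 4 + digit_sum(151614)
digit_sum(151614) = 4 + digit_sum(15161)
digit_sum(15161) = 1 + digit_sum(1516)
digit_sum(1516) = 6 + digit_sum(151)
digit_sum(151) = 1 + digit_sum(15)
digit_sum(15) = 5 + digit_sum(1)
digit_sum(1) = 1  (base case)
Total: 5 + 4 + 4 + 1 + 6 + 1 + 5 + 1 = 27

27


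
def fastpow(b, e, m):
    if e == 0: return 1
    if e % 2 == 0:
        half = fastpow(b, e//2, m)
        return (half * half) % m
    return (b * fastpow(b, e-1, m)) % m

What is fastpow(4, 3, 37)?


fastpow(4, 3, 37): e is odd, compute fastpow(4, 2, 37)
  fastpow(4, 2, 37): e is even, compute fastpow(4, 1, 37)
    fastpow(4, 1, 37): e is odd, compute fastpow(4, 0, 37)
      fastpow(4, 0, 37) = 1
    (4 * 1) % 37 = 4
  half=4, (4*4) % 37 = 16
(4 * 16) % 37 = 27

27


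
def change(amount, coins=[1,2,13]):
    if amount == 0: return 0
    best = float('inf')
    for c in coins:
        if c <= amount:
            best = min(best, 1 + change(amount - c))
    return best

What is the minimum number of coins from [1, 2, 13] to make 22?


Building up with DP:
change(0) = 0
change(1) = min(1+change(0)=1+0=1) = 1
change(2) = min(1+change(1)=1+1=2, 1+change(0)=1+0=1) = 1
change(3) = min(1+change(2)=1+1=2, 1+change(1)=1+1=2) = 2
change(4) = min(1+change(3)=1+2=3, 1+change(2)=1+1=2) = 2
change(5) = min(1+change(4)=1+2=3, 1+change(3)=1+2=3) = 3
change(6) = min(1+change(5)=1+3=4, 1+change(4)=1+2=3) = 3
change(7) = min(1+change(6)=1+3=4, 1+change(5)=1+3=4) = 4
change(8) = min(1+change(7)=1+4=5, 1+change(6)=1+3=4) = 4
change(9) = min(1+change(8)=1+4=5, 1+change(7)=1+4=5) = 5
change(10) = min(1+change(9)=1+5=6, 1+change(8)=1+4=5) = 5
change(11) = min(1+change(10)=1+5=6, 1+change(9)=1+5=6) = 6
change(12) = min(1+change(11)=1+6=7, 1+change(10)=1+5=6) = 6
change(13) = min(1+change(12)=1+6=7, 1+change(11)=1+6=7, 1+change(0)=1+0=1) = 1
change(14) = min(1+change(13)=1+1=2, 1+change(12)=1+6=7, 1+change(1)=1+1=2) = 2
change(15) = min(1+change(14)=1+2=3, 1+change(13)=1+1=2, 1+change(2)=1+1=2) = 2
change(16) = min(1+change(15)=1+2=3, 1+change(14)=1+2=3, 1+change(3)=1+2=3) = 3
change(17) = min(1+change(16)=1+3=4, 1+change(15)=1+2=3, 1+change(4)=1+2=3) = 3
change(18) = min(1+change(17)=1+3=4, 1+change(16)=1+3=4, 1+change(5)=1+3=4) = 4
change(19) = min(1+change(18)=1+4=5, 1+change(17)=1+3=4, 1+change(6)=1+3=4) = 4
change(20) = min(1+change(19)=1+4=5, 1+change(18)=1+4=5, 1+change(7)=1+4=5) = 5
change(21) = min(1+change(20)=1+5=6, 1+change(19)=1+4=5, 1+change(8)=1+4=5) = 5
change(22) = min(1+change(21)=1+5=6, 1+change(20)=1+5=6, 1+change(9)=1+5=6) = 6

6


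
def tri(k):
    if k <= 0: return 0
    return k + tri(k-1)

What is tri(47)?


tri(47)
= 47 + 46 + 45 + 44 + 43 + 42 + 41 + 40 + 39 + 38 + 37 + 36 + 35 + 34 + 33 + 32 + 31 + 30 + 29 + 28 + 27 + 26 + 25 + 24 + 23 + 22 + 21 + 20 + 19 + 18 + 17 + 16 + 15 + 14 + 13 + 12 + 11 + 10 + 9 + 8 + 7 + 6 + 5 + 4 + 3 + 2 + 1 + tri(0)
= 47 + 46 + 45 + 44 + 43 + 42 + 41 + 40 + 39 + 38 + 37 + 36 + 35 + 34 + 33 + 32 + 31 + 30 + 29 + 28 + 27 + 26 + 25 + 24 + 23 + 22 + 21 + 20 + 19 + 18 + 17 + 16 + 15 + 14 + 13 + 12 + 11 + 10 + 9 + 8 + 7 + 6 + 5 + 4 + 3 + 2 + 1 + 0
= 1128

1128


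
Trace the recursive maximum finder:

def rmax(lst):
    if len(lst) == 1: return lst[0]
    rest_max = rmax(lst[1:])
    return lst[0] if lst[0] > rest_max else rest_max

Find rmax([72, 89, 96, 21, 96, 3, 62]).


rmax([72, 89, 96, 21, 96, 3, 62]): compare 72 with rmax([89, 96, 21, 96, 3, 62])
rmax([89, 96, 21, 96, 3, 62]): compare 89 with rmax([96, 21, 96, 3, 62])
rmax([96, 21, 96, 3, 62]): compare 96 with rmax([21, 96, 3, 62])
rmax([21, 96, 3, 62]): compare 21 with rmax([96, 3, 62])
rmax([96, 3, 62]): compare 96 with rmax([3, 62])
rmax([3, 62]): compare 3 with rmax([62])
rmax([62]) = 62  (base case)
Compare 3 with 62 -> 62
Compare 96 with 62 -> 96
Compare 21 with 96 -> 96
Compare 96 with 96 -> 96
Compare 89 with 96 -> 96
Compare 72 with 96 -> 96

96


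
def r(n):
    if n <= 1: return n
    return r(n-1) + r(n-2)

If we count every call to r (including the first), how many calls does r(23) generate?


Let C(n) = total calls for r(n)
C(0) = 1, C(1) = 1
C(2) = 1 + C(1) + C(0) = 1 + 1 + 1 = 3
C(3) = 1 + C(2) + C(1) = 1 + 3 + 1 = 5
C(4) = 1 + C(3) + C(2) = 1 + 5 + 3 = 9
C(5) = 1 + C(4) + C(3) = 1 + 9 + 5 = 15
C(6) = 1 + C(5) + C(4) = 1 + 15 + 9 = 25
C(7) = 1 + C(6) + C(5) = 1 + 25 + 15 = 41
C(8) = 1 + C(7) + C(6) = 1 + 41 + 25 = 67
C(9) = 1 + C(8) + C(7) = 1 + 67 + 41 = 109
C(10) = 1 + C(9) + C(8) = 1 + 109 + 67 = 177
C(11) = 1 + C(10) + C(9) = 1 + 177 + 109 = 287
C(12) = 1 + C(11) + C(10) = 1 + 287 + 177 = 465
C(13) = 1 + C(12) + C(11) = 1 + 465 + 287 = 753
C(14) = 1 + C(13) + C(12) = 1 + 753 + 465 = 1219
C(15) = 1 + C(14) + C(13) = 1 + 1219 + 753 = 1973
C(16) = 1 + C(15) + C(14) = 1 + 1973 + 1219 = 3193
C(17) = 1 + C(16) + C(15) = 1 + 3193 + 1973 = 5167
C(18) = 1 + C(17) + C(16) = 1 + 5167 + 3193 = 8361
C(19) = 1 + C(18) + C(17) = 1 + 8361 + 5167 = 13529
C(20) = 1 + C(19) + C(18) = 1 + 13529 + 8361 = 21891
C(21) = 1 + C(20) + C(19) = 1 + 21891 + 13529 = 35421
C(22) = 1 + C(21) + C(20) = 1 + 35421 + 21891 = 57313
C(23) = 1 + C(22) + C(21) = 1 + 57313 + 35421 = 92735

92735


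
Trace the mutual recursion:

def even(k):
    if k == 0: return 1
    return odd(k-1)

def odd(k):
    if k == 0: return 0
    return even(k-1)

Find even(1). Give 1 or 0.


even(1) = odd(0)
odd(0) = 0  (base case)
Result: 0

0


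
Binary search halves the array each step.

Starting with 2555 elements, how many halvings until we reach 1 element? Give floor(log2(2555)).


2555 / 2 = 1277
1277 / 2 = 638
638 / 2 = 319
319 / 2 = 159
159 / 2 = 79
79 / 2 = 39
39 / 2 = 19
19 / 2 = 9
9 / 2 = 4
4 / 2 = 2
2 / 2 = 1
Reached 1 after 11 halvings

11


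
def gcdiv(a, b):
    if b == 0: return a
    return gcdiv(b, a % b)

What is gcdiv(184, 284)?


gcdiv(184, 284) = gcdiv(284, 184)
gcdiv(284, 184) = gcdiv(184, 100)
gcdiv(184, 100) = gcdiv(100, 84)
gcdiv(100, 84) = gcdiv(84, 16)
gcdiv(84, 16) = gcdiv(16, 4)
gcdiv(16, 4) = gcdiv(4, 0)
gcdiv(4, 0) = 4  (base case)

4


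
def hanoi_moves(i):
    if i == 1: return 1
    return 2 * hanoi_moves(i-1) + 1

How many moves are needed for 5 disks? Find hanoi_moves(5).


hanoi_moves(5) = 2 * hanoi_moves(4) + 1
hanoi_moves(4) = 2 * hanoi_moves(3) + 1
hanoi_moves(3) = 2 * hanoi_moves(2) + 1
hanoi_moves(2) = 2 * hanoi_moves(1) + 1
hanoi_moves(1) = 1  (base case)
hanoi_moves(2) = 2 * 1 + 1 = 3
hanoi_moves(3) = 2 * 3 + 1 = 7
hanoi_moves(4) = 2 * 7 + 1 = 15
hanoi_moves(5) = 2 * 15 + 1 = 31

31


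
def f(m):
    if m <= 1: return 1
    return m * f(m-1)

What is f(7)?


f(7)
= 7 * f(6)
= 7 * 6 * f(5)
= 7 * 6 * 5 * f(4)
= 7 * 6 * 5 * 4 * f(3)
= 7 * 6 * 5 * 4 * 3 * f(2)
= 7 * 6 * 5 * 4 * 3 * 2 * f(1)
= 7 * 6 * 5 * 4 * 3 * 2 * 1
= 5040

5040


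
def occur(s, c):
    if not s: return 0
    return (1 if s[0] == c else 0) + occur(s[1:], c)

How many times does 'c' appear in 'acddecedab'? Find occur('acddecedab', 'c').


s[0]='a' != 'c' -> 0
s[0]='c' == 'c' -> 1
s[0]='d' != 'c' -> 0
s[0]='d' != 'c' -> 0
s[0]='e' != 'c' -> 0
s[0]='c' == 'c' -> 1
s[0]='e' != 'c' -> 0
s[0]='d' != 'c' -> 0
s[0]='a' != 'c' -> 0
s[0]='b' != 'c' -> 0
Sum: 0 + 1 + 0 + 0 + 0 + 1 + 0 + 0 + 0 + 0 = 2

2


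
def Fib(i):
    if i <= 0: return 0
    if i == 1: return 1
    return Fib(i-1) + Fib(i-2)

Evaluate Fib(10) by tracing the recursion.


Computing Fib(10) bottom-up:
Fib(0) = 0
Fib(1) = 1
Fib(2) = Fib(1) + Fib(0) = 1 + 0 = 1
Fib(3) = Fib(2) + Fib(1) = 1 + 1 = 2
Fib(4) = Fib(3) + Fib(2) = 2 + 1 = 3
Fib(5) = Fib(4) + Fib(3) = 3 + 2 = 5
Fib(6) = Fib(5) + Fib(4) = 5 + 3 = 8
Fib(7) = Fib(6) + Fib(5) = 8 + 5 = 13
Fib(8) = Fib(7) + Fib(6) = 13 + 8 = 21
Fib(9) = Fib(8) + Fib(7) = 21 + 13 = 34
Fib(10) = Fib(9) + Fib(8) = 34 + 21 = 55

55


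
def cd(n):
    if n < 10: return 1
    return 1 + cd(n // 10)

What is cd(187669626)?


cd(187669626) = 1 + cd(18766962)
cd(18766962) = 1 + cd(1876696)
cd(1876696) = 1 + cd(187669)
cd(187669) = 1 + cd(18766)
cd(18766) = 1 + cd(1876)
cd(1876) = 1 + cd(187)
cd(187) = 1 + cd(18)
cd(18) = 1 + cd(1)
cd(1) = 1  (base case: 1 < 10)
Unwinding: 1 + 1 + 1 + 1 + 1 + 1 + 1 + 1 + 1 = 9

9


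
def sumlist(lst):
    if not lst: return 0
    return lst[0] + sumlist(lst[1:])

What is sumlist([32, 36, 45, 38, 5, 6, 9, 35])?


sumlist([32, 36, 45, 38, 5, 6, 9, 35]) = 32 + sumlist([36, 45, 38, 5, 6, 9, 35])
sumlist([36, 45, 38, 5, 6, 9, 35]) = 36 + sumlist([45, 38, 5, 6, 9, 35])
sumlist([45, 38, 5, 6, 9, 35]) = 45 + sumlist([38, 5, 6, 9, 35])
sumlist([38, 5, 6, 9, 35]) = 38 + sumlist([5, 6, 9, 35])
sumlist([5, 6, 9, 35]) = 5 + sumlist([6, 9, 35])
sumlist([6, 9, 35]) = 6 + sumlist([9, 35])
sumlist([9, 35]) = 9 + sumlist([35])
sumlist([35]) = 35 + sumlist([])
sumlist([]) = 0  (base case)
Total: 32 + 36 + 45 + 38 + 5 + 6 + 9 + 35 + 0 = 206

206


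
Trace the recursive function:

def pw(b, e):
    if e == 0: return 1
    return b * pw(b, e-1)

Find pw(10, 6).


pw(10, 6)
= 10 * pw(10, 5)
= 10 * 10 * pw(10, 4)
= 10 * 10 * 10 * pw(10, 3)
= 10 * 10 * 10 * 10 * pw(10, 2)
= 10 * 10 * 10 * 10 * 10 * pw(10, 1)
= 10 * 10 * 10 * 10 * 10 * 10 * pw(10, 0)
= 10 * 10 * 10 * 10 * 10 * 10 * 1
= 1000000

1000000


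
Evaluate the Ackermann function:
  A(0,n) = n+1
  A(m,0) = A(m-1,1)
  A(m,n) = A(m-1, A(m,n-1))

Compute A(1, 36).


A(1, 36) = A(0, A(1, 35))
  A(1, 35) = A(0, A(1, 34))
    A(1, 34) = A(0, A(1, 33))
      A(1, 33) = A(0, A(1, 32))
        A(1, 32) = A(0, A(1, 31))
          A(1, 31) = A(0, A(1, 30))
          A(1, 30) = A(0, A(1, 29))
          A(1, 29) = A(0, A(1, 28))
          A(1, 28) = A(0, A(1, 27))
          A(1, 27) = A(0, A(1, 26))
          A(1, 26) = A(0, A(1, 25))
          A(1, 25) = A(0, A(1, 24))
          A(1, 24) = A(0, A(1, 23))
          A(1, 23) = A(0, A(1, 22))
          A(1, 22) = A(0, A(1, 21))
          A(1, 21) = A(0, A(1, 20))
          A(1, 20) = A(0, A(1, 19))
          A(1, 19) = A(0, A(1, 18))
          A(1, 18) = A(0, A(1, 17))
          A(1, 17) = A(0, A(1, 16))
          A(1, 16) = A(0, A(1, 15))
          A(1, 15) = A(0, A(1, 14))
          A(1, 14) = A(0, A(1, 13))
          A(1, 13) = A(0, A(1, 12))
          A(1, 12) = A(0, A(1, 11))
... (trace truncated)
Result: A(1, 36) = 38

38


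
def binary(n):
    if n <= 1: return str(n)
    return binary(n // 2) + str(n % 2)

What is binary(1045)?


binary(1045) = binary(522) + '1'
binary(522) = binary(261) + '0'
binary(261) = binary(130) + '1'
binary(130) = binary(65) + '0'
binary(65) = binary(32) + '1'
binary(32) = binary(16) + '0'
binary(16) = binary(8) + '0'
binary(8) = binary(4) + '0'
binary(4) = binary(2) + '0'
binary(2) = binary(1) + '0'
binary(1) = '1'  (base case)
Concatenating: '1' + '0' + '0' + '0' + '0' + '0' + '1' + '0' + '1' + '0' + '1' = '10000010101'

10000010101


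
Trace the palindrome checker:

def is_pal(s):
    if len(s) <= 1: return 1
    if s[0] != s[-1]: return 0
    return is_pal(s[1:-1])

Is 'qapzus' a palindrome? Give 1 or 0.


is_pal('qapzus'): s[0]='q' != s[-1]='s' -> return 0
Result: 0 (not a palindrome)

0


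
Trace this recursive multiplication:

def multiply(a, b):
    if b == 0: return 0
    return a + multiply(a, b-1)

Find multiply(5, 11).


multiply(5, 11) = 5 + multiply(5, 10)
multiply(5, 10) = 5 + multiply(5, 9)
multiply(5, 9) = 5 + multiply(5, 8)
multiply(5, 8) = 5 + multiply(5, 7)
multiply(5, 7) = 5 + multiply(5, 6)
multiply(5, 6) = 5 + multiply(5, 5)
multiply(5, 5) = 5 + multiply(5, 4)
multiply(5, 4) = 5 + multiply(5, 3)
multiply(5, 3) = 5 + multiply(5, 2)
multiply(5, 2) = 5 + multiply(5, 1)
multiply(5, 1) = 5 + multiply(5, 0)
multiply(5, 0) = 0  (base case)
Total: 5 + 5 + 5 + 5 + 5 + 5 + 5 + 5 + 5 + 5 + 5 + 0 = 55

55


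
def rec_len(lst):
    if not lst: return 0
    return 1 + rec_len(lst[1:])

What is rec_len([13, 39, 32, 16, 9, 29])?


rec_len([13, 39, 32, 16, 9, 29]) = 1 + rec_len([39, 32, 16, 9, 29])
rec_len([39, 32, 16, 9, 29]) = 1 + rec_len([32, 16, 9, 29])
rec_len([32, 16, 9, 29]) = 1 + rec_len([16, 9, 29])
rec_len([16, 9, 29]) = 1 + rec_len([9, 29])
rec_len([9, 29]) = 1 + rec_len([29])
rec_len([29]) = 1 + rec_len([])
rec_len([]) = 0  (base case)
Unwinding: 1 + 1 + 1 + 1 + 1 + 1 + 0 = 6

6


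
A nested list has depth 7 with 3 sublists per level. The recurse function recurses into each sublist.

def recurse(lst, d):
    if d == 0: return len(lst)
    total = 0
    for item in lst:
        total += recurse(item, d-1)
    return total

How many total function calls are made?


At depth 0 (root): 1 call
At depth 1: each of 1 parents calls recurse on 3 children = 3 calls
At depth 2: each of 3 parents calls recurse on 3 children = 9 calls
At depth 3: each of 9 parents calls recurse on 3 children = 27 calls
At depth 4: each of 27 parents calls recurse on 3 children = 81 calls
At depth 5: each of 81 parents calls recurse on 3 children = 243 calls
At depth 6: each of 243 parents calls recurse on 3 children = 729 calls
At depth 7: each of 729 parents calls recurse on 3 children = 2187 calls
Total: 1 + 3 + 9 + 27 + 81 + 243 + 729 + 2187 = 3280

3280


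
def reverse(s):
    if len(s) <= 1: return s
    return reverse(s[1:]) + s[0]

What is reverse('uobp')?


reverse('uobp') = reverse('obp') + 'u'
reverse('obp') = reverse('bp') + 'o'
reverse('bp') = reverse('p') + 'b'
reverse('p') = 'p'  (base case)
Concatenating: 'p' + 'b' + 'o' + 'u' = 'pbou'

pbou


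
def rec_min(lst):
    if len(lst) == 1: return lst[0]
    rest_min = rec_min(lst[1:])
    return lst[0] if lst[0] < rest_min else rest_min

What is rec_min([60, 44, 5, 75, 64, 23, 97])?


rec_min([60, 44, 5, 75, 64, 23, 97]): compare 60 with rec_min([44, 5, 75, 64, 23, 97])
rec_min([44, 5, 75, 64, 23, 97]): compare 44 with rec_min([5, 75, 64, 23, 97])
rec_min([5, 75, 64, 23, 97]): compare 5 with rec_min([75, 64, 23, 97])
rec_min([75, 64, 23, 97]): compare 75 with rec_min([64, 23, 97])
rec_min([64, 23, 97]): compare 64 with rec_min([23, 97])
rec_min([23, 97]): compare 23 with rec_min([97])
rec_min([97]) = 97  (base case)
Compare 23 with 97 -> 23
Compare 64 with 23 -> 23
Compare 75 with 23 -> 23
Compare 5 with 23 -> 5
Compare 44 with 5 -> 5
Compare 60 with 5 -> 5

5


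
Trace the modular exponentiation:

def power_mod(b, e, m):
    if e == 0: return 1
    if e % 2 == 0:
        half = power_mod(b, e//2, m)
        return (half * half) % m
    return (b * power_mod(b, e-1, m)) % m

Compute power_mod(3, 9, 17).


power_mod(3, 9, 17): e is odd, compute power_mod(3, 8, 17)
  power_mod(3, 8, 17): e is even, compute power_mod(3, 4, 17)
    power_mod(3, 4, 17): e is even, compute power_mod(3, 2, 17)
      power_mod(3, 2, 17): e is even, compute power_mod(3, 1, 17)
        power_mod(3, 1, 17): e is odd, compute power_mod(3, 0, 17)
          power_mod(3, 0, 17) = 1
        (3 * 1) % 17 = 3
      half=3, (3*3) % 17 = 9
    half=9, (9*9) % 17 = 13
  half=13, (13*13) % 17 = 16
(3 * 16) % 17 = 14

14


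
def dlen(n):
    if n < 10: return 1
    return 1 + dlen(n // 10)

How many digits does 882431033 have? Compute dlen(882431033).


dlen(882431033) = 1 + dlen(88243103)
dlen(88243103) = 1 + dlen(8824310)
dlen(8824310) = 1 + dlen(882431)
dlen(882431) = 1 + dlen(88243)
dlen(88243) = 1 + dlen(8824)
dlen(8824) = 1 + dlen(882)
dlen(882) = 1 + dlen(88)
dlen(88) = 1 + dlen(8)
dlen(8) = 1  (base case: 8 < 10)
Unwinding: 1 + 1 + 1 + 1 + 1 + 1 + 1 + 1 + 1 = 9

9


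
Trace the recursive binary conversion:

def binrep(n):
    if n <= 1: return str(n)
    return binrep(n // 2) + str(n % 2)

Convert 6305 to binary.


binrep(6305) = binrep(3152) + '1'
binrep(3152) = binrep(1576) + '0'
binrep(1576) = binrep(788) + '0'
binrep(788) = binrep(394) + '0'
binrep(394) = binrep(197) + '0'
binrep(197) = binrep(98) + '1'
binrep(98) = binrep(49) + '0'
binrep(49) = binrep(24) + '1'
binrep(24) = binrep(12) + '0'
binrep(12) = binrep(6) + '0'
binrep(6) = binrep(3) + '0'
binrep(3) = binrep(1) + '1'
binrep(1) = '1'  (base case)
Concatenating: '1' + '1' + '0' + '0' + '0' + '1' + '0' + '1' + '0' + '0' + '0' + '0' + '1' = '1100010100001'

1100010100001


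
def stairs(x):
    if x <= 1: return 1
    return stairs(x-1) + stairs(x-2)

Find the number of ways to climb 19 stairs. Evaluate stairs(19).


Building up from base cases:
stairs(0) = 1
stairs(1) = 1
stairs(2) = stairs(1) + stairs(0) = 1 + 1 = 2
stairs(3) = stairs(2) + stairs(1) = 2 + 1 = 3
stairs(4) = stairs(3) + stairs(2) = 3 + 2 = 5
stairs(5) = stairs(4) + stairs(3) = 5 + 3 = 8
stairs(6) = stairs(5) + stairs(4) = 8 + 5 = 13
stairs(7) = stairs(6) + stairs(5) = 13 + 8 = 21
stairs(8) = stairs(7) + stairs(6) = 21 + 13 = 34
stairs(9) = stairs(8) + stairs(7) = 34 + 21 = 55
stairs(10) = stairs(9) + stairs(8) = 55 + 34 = 89
stairs(11) = stairs(10) + stairs(9) = 89 + 55 = 144
stairs(12) = stairs(11) + stairs(10) = 144 + 89 = 233
stairs(13) = stairs(12) + stairs(11) = 233 + 144 = 377
stairs(14) = stairs(13) + stairs(12) = 377 + 233 = 610
stairs(15) = stairs(14) + stairs(13) = 610 + 377 = 987
stairs(16) = stairs(15) + stairs(14) = 987 + 610 = 1597
stairs(17) = stairs(16) + stairs(15) = 1597 + 987 = 2584
stairs(18) = stairs(17) + stairs(16) = 2584 + 1597 = 4181
stairs(19) = stairs(18) + stairs(17) = 4181 + 2584 = 6765

6765


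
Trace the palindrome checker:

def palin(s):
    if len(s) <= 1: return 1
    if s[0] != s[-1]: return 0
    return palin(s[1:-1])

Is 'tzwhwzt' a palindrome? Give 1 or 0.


palin('tzwhwzt'): s[0]='t' == s[-1]='t' -> check palin('zwhwz')
palin('zwhwz'): s[0]='z' == s[-1]='z' -> check palin('whw')
palin('whw'): s[0]='w' == s[-1]='w' -> check palin('h')
palin('h'): len <= 1 -> return 1  (base case)
Result: 1 (palindrome)

1


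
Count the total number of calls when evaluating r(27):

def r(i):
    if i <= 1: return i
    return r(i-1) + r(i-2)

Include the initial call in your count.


Let C(n) = total calls for r(n)
C(0) = 1, C(1) = 1
C(2) = 1 + C(1) + C(0) = 1 + 1 + 1 = 3
C(3) = 1 + C(2) + C(1) = 1 + 3 + 1 = 5
C(4) = 1 + C(3) + C(2) = 1 + 5 + 3 = 9
C(5) = 1 + C(4) + C(3) = 1 + 9 + 5 = 15
C(6) = 1 + C(5) + C(4) = 1 + 15 + 9 = 25
C(7) = 1 + C(6) + C(5) = 1 + 25 + 15 = 41
C(8) = 1 + C(7) + C(6) = 1 + 41 + 25 = 67
C(9) = 1 + C(8) + C(7) = 1 + 67 + 41 = 109
C(10) = 1 + C(9) + C(8) = 1 + 109 + 67 = 177
C(11) = 1 + C(10) + C(9) = 1 + 177 + 109 = 287
C(12) = 1 + C(11) + C(10) = 1 + 287 + 177 = 465
C(13) = 1 + C(12) + C(11) = 1 + 465 + 287 = 753
C(14) = 1 + C(13) + C(12) = 1 + 753 + 465 = 1219
C(15) = 1 + C(14) + C(13) = 1 + 1219 + 753 = 1973
C(16) = 1 + C(15) + C(14) = 1 + 1973 + 1219 = 3193
C(17) = 1 + C(16) + C(15) = 1 + 3193 + 1973 = 5167
C(18) = 1 + C(17) + C(16) = 1 + 5167 + 3193 = 8361
C(19) = 1 + C(18) + C(17) = 1 + 8361 + 5167 = 13529
C(20) = 1 + C(19) + C(18) = 1 + 13529 + 8361 = 21891
C(21) = 1 + C(20) + C(19) = 1 + 21891 + 13529 = 35421
C(22) = 1 + C(21) + C(20) = 1 + 35421 + 21891 = 57313
C(23) = 1 + C(22) + C(21) = 1 + 57313 + 35421 = 92735
C(24) = 1 + C(23) + C(22) = 1 + 92735 + 57313 = 150049
C(25) = 1 + C(24) + C(23) = 1 + 150049 + 92735 = 242785
C(26) = 1 + C(25) + C(24) = 1 + 242785 + 150049 = 392835
C(27) = 1 + C(26) + C(25) = 1 + 392835 + 242785 = 635621

635621


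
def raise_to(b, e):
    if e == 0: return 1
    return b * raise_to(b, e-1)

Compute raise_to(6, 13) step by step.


raise_to(6, 13)
= 6 * raise_to(6, 12)
= 6 * 6 * raise_to(6, 11)
= 6 * 6 * 6 * raise_to(6, 10)
= 6 * 6 * 6 * 6 * raise_to(6, 9)
= 6 * 6 * 6 * 6 * 6 * raise_to(6, 8)
= 6 * 6 * 6 * 6 * 6 * 6 * raise_to(6, 7)
= 6 * 6 * 6 * 6 * 6 * 6 * 6 * raise_to(6, 6)
= 6 * 6 * 6 * 6 * 6 * 6 * 6 * 6 * raise_to(6, 5)
= 6 * 6 * 6 * 6 * 6 * 6 * 6 * 6 * 6 * raise_to(6, 4)
= 6 * 6 * 6 * 6 * 6 * 6 * 6 * 6 * 6 * 6 * raise_to(6, 3)
= 6 * 6 * 6 * 6 * 6 * 6 * 6 * 6 * 6 * 6 * 6 * raise_to(6, 2)
= 6 * 6 * 6 * 6 * 6 * 6 * 6 * 6 * 6 * 6 * 6 * 6 * raise_to(6, 1)
= 6 * 6 * 6 * 6 * 6 * 6 * 6 * 6 * 6 * 6 * 6 * 6 * 6 * raise_to(6, 0)
= 6 * 6 * 6 * 6 * 6 * 6 * 6 * 6 * 6 * 6 * 6 * 6 * 6 * 1
= 13060694016

13060694016


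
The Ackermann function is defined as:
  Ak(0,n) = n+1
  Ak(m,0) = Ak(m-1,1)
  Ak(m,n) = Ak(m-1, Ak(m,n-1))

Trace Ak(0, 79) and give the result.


Ak(0, 79) = 80
Result: Ak(0, 79) = 80

80


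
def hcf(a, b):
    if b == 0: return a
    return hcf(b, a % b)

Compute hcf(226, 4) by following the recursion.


hcf(226, 4) = hcf(4, 2)
hcf(4, 2) = hcf(2, 0)
hcf(2, 0) = 2  (base case)

2


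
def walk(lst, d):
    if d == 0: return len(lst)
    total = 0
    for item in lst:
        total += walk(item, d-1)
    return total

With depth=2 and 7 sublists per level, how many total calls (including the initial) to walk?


At depth 0 (root): 1 call
At depth 1: each of 1 parents calls walk on 7 children = 7 calls
At depth 2: each of 7 parents calls walk on 7 children = 49 calls
Total: 1 + 7 + 49 = 57

57


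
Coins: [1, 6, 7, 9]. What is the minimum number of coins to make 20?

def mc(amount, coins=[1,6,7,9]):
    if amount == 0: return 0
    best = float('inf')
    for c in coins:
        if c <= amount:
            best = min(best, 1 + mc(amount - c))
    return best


Building up with DP:
mc(0) = 0
mc(1) = min(1+mc(0)=1+0=1) = 1
mc(2) = min(1+mc(1)=1+1=2) = 2
mc(3) = min(1+mc(2)=1+2=3) = 3
mc(4) = min(1+mc(3)=1+3=4) = 4
mc(5) = min(1+mc(4)=1+4=5) = 5
mc(6) = min(1+mc(5)=1+5=6, 1+mc(0)=1+0=1) = 1
mc(7) = min(1+mc(6)=1+1=2, 1+mc(1)=1+1=2, 1+mc(0)=1+0=1) = 1
mc(8) = min(1+mc(7)=1+1=2, 1+mc(2)=1+2=3, 1+mc(1)=1+1=2) = 2
mc(9) = min(1+mc(8)=1+2=3, 1+mc(3)=1+3=4, 1+mc(2)=1+2=3, 1+mc(0)=1+0=1) = 1
mc(10) = min(1+mc(9)=1+1=2, 1+mc(4)=1+4=5, 1+mc(3)=1+3=4, 1+mc(1)=1+1=2) = 2
mc(11) = min(1+mc(10)=1+2=3, 1+mc(5)=1+5=6, 1+mc(4)=1+4=5, 1+mc(2)=1+2=3) = 3
mc(12) = min(1+mc(11)=1+3=4, 1+mc(6)=1+1=2, 1+mc(5)=1+5=6, 1+mc(3)=1+3=4) = 2
mc(13) = min(1+mc(12)=1+2=3, 1+mc(7)=1+1=2, 1+mc(6)=1+1=2, 1+mc(4)=1+4=5) = 2
mc(14) = min(1+mc(13)=1+2=3, 1+mc(8)=1+2=3, 1+mc(7)=1+1=2, 1+mc(5)=1+5=6) = 2
mc(15) = min(1+mc(14)=1+2=3, 1+mc(9)=1+1=2, 1+mc(8)=1+2=3, 1+mc(6)=1+1=2) = 2
mc(16) = min(1+mc(15)=1+2=3, 1+mc(10)=1+2=3, 1+mc(9)=1+1=2, 1+mc(7)=1+1=2) = 2
mc(17) = min(1+mc(16)=1+2=3, 1+mc(11)=1+3=4, 1+mc(10)=1+2=3, 1+mc(8)=1+2=3) = 3
mc(18) = min(1+mc(17)=1+3=4, 1+mc(12)=1+2=3, 1+mc(11)=1+3=4, 1+mc(9)=1+1=2) = 2
mc(19) = min(1+mc(18)=1+2=3, 1+mc(13)=1+2=3, 1+mc(12)=1+2=3, 1+mc(10)=1+2=3) = 3
mc(20) = min(1+mc(19)=1+3=4, 1+mc(14)=1+2=3, 1+mc(13)=1+2=3, 1+mc(11)=1+3=4) = 3

3


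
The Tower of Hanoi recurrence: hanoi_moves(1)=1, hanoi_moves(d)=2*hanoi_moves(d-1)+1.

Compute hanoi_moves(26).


hanoi_moves(26) = 2 * hanoi_moves(25) + 1
hanoi_moves(25) = 2 * hanoi_moves(24) + 1
hanoi_moves(24) = 2 * hanoi_moves(23) + 1
hanoi_moves(23) = 2 * hanoi_moves(22) + 1
hanoi_moves(22) = 2 * hanoi_moves(21) + 1
hanoi_moves(21) = 2 * hanoi_moves(20) + 1
hanoi_moves(20) = 2 * hanoi_moves(19) + 1
hanoi_moves(19) = 2 * hanoi_moves(18) + 1
hanoi_moves(18) = 2 * hanoi_moves(17) + 1
hanoi_moves(17) = 2 * hanoi_moves(16) + 1
hanoi_moves(16) = 2 * hanoi_moves(15) + 1
hanoi_moves(15) = 2 * hanoi_moves(14) + 1
hanoi_moves(14) = 2 * hanoi_moves(13) + 1
hanoi_moves(13) = 2 * hanoi_moves(12) + 1
hanoi_moves(12) = 2 * hanoi_moves(11) + 1
hanoi_moves(11) = 2 * hanoi_moves(10) + 1
hanoi_moves(10) = 2 * hanoi_moves(9) + 1
hanoi_moves(9) = 2 * hanoi_moves(8) + 1
hanoi_moves(8) = 2 * hanoi_moves(7) + 1
hanoi_moves(7) = 2 * hanoi_moves(6) + 1
hanoi_moves(6) = 2 * hanoi_moves(5) + 1
hanoi_moves(5) = 2 * hanoi_moves(4) + 1
hanoi_moves(4) = 2 * hanoi_moves(3) + 1
hanoi_moves(3) = 2 * hanoi_moves(2) + 1
hanoi_moves(2) = 2 * hanoi_moves(1) + 1
hanoi_moves(1) = 1  (base case)
hanoi_moves(2) = 2 * 1 + 1 = 3
hanoi_moves(3) = 2 * 3 + 1 = 7
hanoi_moves(4) = 2 * 7 + 1 = 15
hanoi_moves(5) = 2 * 15 + 1 = 31
hanoi_moves(6) = 2 * 31 + 1 = 63
hanoi_moves(7) = 2 * 63 + 1 = 127
hanoi_moves(8) = 2 * 127 + 1 = 255
hanoi_moves(9) = 2 * 255 + 1 = 511
hanoi_moves(10) = 2 * 511 + 1 = 1023
hanoi_moves(11) = 2 * 1023 + 1 = 2047
hanoi_moves(12) = 2 * 2047 + 1 = 4095
hanoi_moves(13) = 2 * 4095 + 1 = 8191
hanoi_moves(14) = 2 * 8191 + 1 = 16383
hanoi_moves(15) = 2 * 16383 + 1 = 32767
hanoi_moves(16) = 2 * 32767 + 1 = 65535
hanoi_moves(17) = 2 * 65535 + 1 = 131071
hanoi_moves(18) = 2 * 131071 + 1 = 262143
hanoi_moves(19) = 2 * 262143 + 1 = 524287
hanoi_moves(20) = 2 * 524287 + 1 = 1048575
hanoi_moves(21) = 2 * 1048575 + 1 = 2097151
hanoi_moves(22) = 2 * 2097151 + 1 = 4194303
hanoi_moves(23) = 2 * 4194303 + 1 = 8388607
hanoi_moves(24) = 2 * 8388607 + 1 = 16777215
hanoi_moves(25) = 2 * 16777215 + 1 = 33554431
hanoi_moves(26) = 2 * 33554431 + 1 = 67108863

67108863


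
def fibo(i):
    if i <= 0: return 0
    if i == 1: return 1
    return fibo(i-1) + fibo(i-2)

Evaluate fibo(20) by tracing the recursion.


Computing fibo(20) bottom-up:
fibo(0) = 0
fibo(1) = 1
fibo(2) = fibo(1) + fibo(0) = 1 + 0 = 1
fibo(3) = fibo(2) + fibo(1) = 1 + 1 = 2
fibo(4) = fibo(3) + fibo(2) = 2 + 1 = 3
fibo(5) = fibo(4) + fibo(3) = 3 + 2 = 5
fibo(6) = fibo(5) + fibo(4) = 5 + 3 = 8
fibo(7) = fibo(6) + fibo(5) = 8 + 5 = 13
fibo(8) = fibo(7) + fibo(6) = 13 + 8 = 21
fibo(9) = fibo(8) + fibo(7) = 21 + 13 = 34
fibo(10) = fibo(9) + fibo(8) = 34 + 21 = 55
fibo(11) = fibo(10) + fibo(9) = 55 + 34 = 89
fibo(12) = fibo(11) + fibo(10) = 89 + 55 = 144
fibo(13) = fibo(12) + fibo(11) = 144 + 89 = 233
fibo(14) = fibo(13) + fibo(12) = 233 + 144 = 377
fibo(15) = fibo(14) + fibo(13) = 377 + 233 = 610
fibo(16) = fibo(15) + fibo(14) = 610 + 377 = 987
fibo(17) = fibo(16) + fibo(15) = 987 + 610 = 1597
fibo(18) = fibo(17) + fibo(16) = 1597 + 987 = 2584
fibo(19) = fibo(18) + fibo(17) = 2584 + 1597 = 4181
fibo(20) = fibo(19) + fibo(18) = 4181 + 2584 = 6765

6765


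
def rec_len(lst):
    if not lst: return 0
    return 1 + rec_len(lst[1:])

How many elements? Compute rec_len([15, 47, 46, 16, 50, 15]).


rec_len([15, 47, 46, 16, 50, 15]) = 1 + rec_len([47, 46, 16, 50, 15])
rec_len([47, 46, 16, 50, 15]) = 1 + rec_len([46, 16, 50, 15])
rec_len([46, 16, 50, 15]) = 1 + rec_len([16, 50, 15])
rec_len([16, 50, 15]) = 1 + rec_len([50, 15])
rec_len([50, 15]) = 1 + rec_len([15])
rec_len([15]) = 1 + rec_len([])
rec_len([]) = 0  (base case)
Unwinding: 1 + 1 + 1 + 1 + 1 + 1 + 0 = 6

6


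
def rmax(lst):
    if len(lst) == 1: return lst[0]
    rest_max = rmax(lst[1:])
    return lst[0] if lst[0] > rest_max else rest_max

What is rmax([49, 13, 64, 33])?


rmax([49, 13, 64, 33]): compare 49 with rmax([13, 64, 33])
rmax([13, 64, 33]): compare 13 with rmax([64, 33])
rmax([64, 33]): compare 64 with rmax([33])
rmax([33]) = 33  (base case)
Compare 64 with 33 -> 64
Compare 13 with 64 -> 64
Compare 49 with 64 -> 64

64


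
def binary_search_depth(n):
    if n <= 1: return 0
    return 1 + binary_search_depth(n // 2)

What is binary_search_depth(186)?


186 / 2 = 93
93 / 2 = 46
46 / 2 = 23
23 / 2 = 11
11 / 2 = 5
5 / 2 = 2
2 / 2 = 1
Reached 1 after 7 halvings

7


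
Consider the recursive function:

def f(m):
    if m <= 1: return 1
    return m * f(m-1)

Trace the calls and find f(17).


f(17)
= 17 * f(16)
= 17 * 16 * f(15)
= 17 * 16 * 15 * f(14)
= 17 * 16 * 15 * 14 * f(13)
= 17 * 16 * 15 * 14 * 13 * f(12)
= 17 * 16 * 15 * 14 * 13 * 12 * f(11)
= 17 * 16 * 15 * 14 * 13 * 12 * 11 * f(10)
= 17 * 16 * 15 * 14 * 13 * 12 * 11 * 10 * f(9)
= 17 * 16 * 15 * 14 * 13 * 12 * 11 * 10 * 9 * f(8)
= 17 * 16 * 15 * 14 * 13 * 12 * 11 * 10 * 9 * 8 * f(7)
= 17 * 16 * 15 * 14 * 13 * 12 * 11 * 10 * 9 * 8 * 7 * f(6)
= 17 * 16 * 15 * 14 * 13 * 12 * 11 * 10 * 9 * 8 * 7 * 6 * f(5)
= 17 * 16 * 15 * 14 * 13 * 12 * 11 * 10 * 9 * 8 * 7 * 6 * 5 * f(4)
= 17 * 16 * 15 * 14 * 13 * 12 * 11 * 10 * 9 * 8 * 7 * 6 * 5 * 4 * f(3)
= 17 * 16 * 15 * 14 * 13 * 12 * 11 * 10 * 9 * 8 * 7 * 6 * 5 * 4 * 3 * f(2)
= 17 * 16 * 15 * 14 * 13 * 12 * 11 * 10 * 9 * 8 * 7 * 6 * 5 * 4 * 3 * 2 * f(1)
= 17 * 16 * 15 * 14 * 13 * 12 * 11 * 10 * 9 * 8 * 7 * 6 * 5 * 4 * 3 * 2 * 1
= 355687428096000

355687428096000


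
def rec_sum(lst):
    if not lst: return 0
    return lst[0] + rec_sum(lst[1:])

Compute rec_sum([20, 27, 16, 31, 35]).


rec_sum([20, 27, 16, 31, 35]) = 20 + rec_sum([27, 16, 31, 35])
rec_sum([27, 16, 31, 35]) = 27 + rec_sum([16, 31, 35])
rec_sum([16, 31, 35]) = 16 + rec_sum([31, 35])
rec_sum([31, 35]) = 31 + rec_sum([35])
rec_sum([35]) = 35 + rec_sum([])
rec_sum([]) = 0  (base case)
Total: 20 + 27 + 16 + 31 + 35 + 0 = 129

129


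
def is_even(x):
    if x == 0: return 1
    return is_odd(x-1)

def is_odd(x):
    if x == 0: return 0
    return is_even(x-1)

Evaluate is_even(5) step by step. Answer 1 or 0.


is_even(5) = is_odd(4)
is_odd(4) = is_even(3)
is_even(3) = is_odd(2)
is_odd(2) = is_even(1)
is_even(1) = is_odd(0)
is_odd(0) = 0  (base case)
Result: 0

0


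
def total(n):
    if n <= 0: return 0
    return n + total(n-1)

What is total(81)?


total(81)
= 81 + 80 + 79 + 78 + 77 + 76 + 75 + 74 + 73 + 72 + 71 + 70 + 69 + 68 + 67 + 66 + 65 + 64 + 63 + 62 + 61 + 60 + 59 + 58 + 57 + 56 + 55 + 54 + 53 + 52 + 51 + 50 + 49 + 48 + 47 + 46 + 45 + 44 + 43 + 42 + 41 + 40 + 39 + 38 + 37 + 36 + 35 + 34 + 33 + 32 + 31 + 30 + 29 + 28 + 27 + 26 + 25 + 24 + 23 + 22 + 21 + 20 + 19 + 18 + 17 + 16 + 15 + 14 + 13 + 12 + 11 + 10 + 9 + 8 + 7 + 6 + 5 + 4 + 3 + 2 + 1 + total(0)
= 81 + 80 + 79 + 78 + 77 + 76 + 75 + 74 + 73 + 72 + 71 + 70 + 69 + 68 + 67 + 66 + 65 + 64 + 63 + 62 + 61 + 60 + 59 + 58 + 57 + 56 + 55 + 54 + 53 + 52 + 51 + 50 + 49 + 48 + 47 + 46 + 45 + 44 + 43 + 42 + 41 + 40 + 39 + 38 + 37 + 36 + 35 + 34 + 33 + 32 + 31 + 30 + 29 + 28 + 27 + 26 + 25 + 24 + 23 + 22 + 21 + 20 + 19 + 18 + 17 + 16 + 15 + 14 + 13 + 12 + 11 + 10 + 9 + 8 + 7 + 6 + 5 + 4 + 3 + 2 + 1 + 0
= 3321

3321


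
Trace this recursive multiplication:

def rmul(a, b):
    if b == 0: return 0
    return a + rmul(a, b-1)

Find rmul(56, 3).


rmul(56, 3) = 56 + rmul(56, 2)
rmul(56, 2) = 56 + rmul(56, 1)
rmul(56, 1) = 56 + rmul(56, 0)
rmul(56, 0) = 0  (base case)
Total: 56 + 56 + 56 + 0 = 168

168


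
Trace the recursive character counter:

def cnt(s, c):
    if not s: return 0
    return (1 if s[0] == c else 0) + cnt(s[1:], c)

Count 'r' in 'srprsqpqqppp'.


s[0]='s' != 'r' -> 0
s[0]='r' == 'r' -> 1
s[0]='p' != 'r' -> 0
s[0]='r' == 'r' -> 1
s[0]='s' != 'r' -> 0
s[0]='q' != 'r' -> 0
s[0]='p' != 'r' -> 0
s[0]='q' != 'r' -> 0
s[0]='q' != 'r' -> 0
s[0]='p' != 'r' -> 0
s[0]='p' != 'r' -> 0
s[0]='p' != 'r' -> 0
Sum: 0 + 1 + 0 + 1 + 0 + 0 + 0 + 0 + 0 + 0 + 0 + 0 = 2

2


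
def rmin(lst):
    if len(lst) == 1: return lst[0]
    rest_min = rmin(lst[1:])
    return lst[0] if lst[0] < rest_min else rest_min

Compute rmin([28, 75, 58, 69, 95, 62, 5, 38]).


rmin([28, 75, 58, 69, 95, 62, 5, 38]): compare 28 with rmin([75, 58, 69, 95, 62, 5, 38])
rmin([75, 58, 69, 95, 62, 5, 38]): compare 75 with rmin([58, 69, 95, 62, 5, 38])
rmin([58, 69, 95, 62, 5, 38]): compare 58 with rmin([69, 95, 62, 5, 38])
rmin([69, 95, 62, 5, 38]): compare 69 with rmin([95, 62, 5, 38])
rmin([95, 62, 5, 38]): compare 95 with rmin([62, 5, 38])
rmin([62, 5, 38]): compare 62 with rmin([5, 38])
rmin([5, 38]): compare 5 with rmin([38])
rmin([38]) = 38  (base case)
Compare 5 with 38 -> 5
Compare 62 with 5 -> 5
Compare 95 with 5 -> 5
Compare 69 with 5 -> 5
Compare 58 with 5 -> 5
Compare 75 with 5 -> 5
Compare 28 with 5 -> 5

5


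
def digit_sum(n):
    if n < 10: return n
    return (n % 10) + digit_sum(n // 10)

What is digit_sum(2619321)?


digit_sum(2619321) = 1 + digit_sum(261932)
digit_sum(261932) = 2 + digit_sum(26193)
digit_sum(26193) = 3 + digit_sum(2619)
digit_sum(2619) = 9 + digit_sum(261)
digit_sum(261) = 1 + digit_sum(26)
digit_sum(26) = 6 + digit_sum(2)
digit_sum(2) = 2  (base case)
Total: 1 + 2 + 3 + 9 + 1 + 6 + 2 = 24

24


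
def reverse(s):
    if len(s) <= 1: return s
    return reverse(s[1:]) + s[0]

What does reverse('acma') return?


reverse('acma') = reverse('cma') + 'a'
reverse('cma') = reverse('ma') + 'c'
reverse('ma') = reverse('a') + 'm'
reverse('a') = 'a'  (base case)
Concatenating: 'a' + 'm' + 'c' + 'a' = 'amca'

amca


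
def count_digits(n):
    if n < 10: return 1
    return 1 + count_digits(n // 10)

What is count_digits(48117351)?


count_digits(48117351) = 1 + count_digits(4811735)
count_digits(4811735) = 1 + count_digits(481173)
count_digits(481173) = 1 + count_digits(48117)
count_digits(48117) = 1 + count_digits(4811)
count_digits(4811) = 1 + count_digits(481)
count_digits(481) = 1 + count_digits(48)
count_digits(48) = 1 + count_digits(4)
count_digits(4) = 1  (base case: 4 < 10)
Unwinding: 1 + 1 + 1 + 1 + 1 + 1 + 1 + 1 = 8

8


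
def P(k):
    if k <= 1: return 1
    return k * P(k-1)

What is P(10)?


P(10)
= 10 * P(9)
= 10 * 9 * P(8)
= 10 * 9 * 8 * P(7)
= 10 * 9 * 8 * 7 * P(6)
= 10 * 9 * 8 * 7 * 6 * P(5)
= 10 * 9 * 8 * 7 * 6 * 5 * P(4)
= 10 * 9 * 8 * 7 * 6 * 5 * 4 * P(3)
= 10 * 9 * 8 * 7 * 6 * 5 * 4 * 3 * P(2)
= 10 * 9 * 8 * 7 * 6 * 5 * 4 * 3 * 2 * P(1)
= 10 * 9 * 8 * 7 * 6 * 5 * 4 * 3 * 2 * 1
= 3628800

3628800


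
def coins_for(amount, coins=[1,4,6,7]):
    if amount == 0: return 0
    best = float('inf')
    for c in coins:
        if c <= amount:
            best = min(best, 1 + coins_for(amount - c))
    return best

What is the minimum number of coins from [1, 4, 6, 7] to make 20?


Building up with DP:
coins_for(0) = 0
coins_for(1) = min(1+coins_for(0)=1+0=1) = 1
coins_for(2) = min(1+coins_for(1)=1+1=2) = 2
coins_for(3) = min(1+coins_for(2)=1+2=3) = 3
coins_for(4) = min(1+coins_for(3)=1+3=4, 1+coins_for(0)=1+0=1) = 1
coins_for(5) = min(1+coins_for(4)=1+1=2, 1+coins_for(1)=1+1=2) = 2
coins_for(6) = min(1+coins_for(5)=1+2=3, 1+coins_for(2)=1+2=3, 1+coins_for(0)=1+0=1) = 1
coins_for(7) = min(1+coins_for(6)=1+1=2, 1+coins_for(3)=1+3=4, 1+coins_for(1)=1+1=2, 1+coins_for(0)=1+0=1) = 1
coins_for(8) = min(1+coins_for(7)=1+1=2, 1+coins_for(4)=1+1=2, 1+coins_for(2)=1+2=3, 1+coins_for(1)=1+1=2) = 2
coins_for(9) = min(1+coins_for(8)=1+2=3, 1+coins_for(5)=1+2=3, 1+coins_for(3)=1+3=4, 1+coins_for(2)=1+2=3) = 3
coins_for(10) = min(1+coins_for(9)=1+3=4, 1+coins_for(6)=1+1=2, 1+coins_for(4)=1+1=2, 1+coins_for(3)=1+3=4) = 2
coins_for(11) = min(1+coins_for(10)=1+2=3, 1+coins_for(7)=1+1=2, 1+coins_for(5)=1+2=3, 1+coins_for(4)=1+1=2) = 2
coins_for(12) = min(1+coins_for(11)=1+2=3, 1+coins_for(8)=1+2=3, 1+coins_for(6)=1+1=2, 1+coins_for(5)=1+2=3) = 2
coins_for(13) = min(1+coins_for(12)=1+2=3, 1+coins_for(9)=1+3=4, 1+coins_for(7)=1+1=2, 1+coins_for(6)=1+1=2) = 2
coins_for(14) = min(1+coins_for(13)=1+2=3, 1+coins_for(10)=1+2=3, 1+coins_for(8)=1+2=3, 1+coins_for(7)=1+1=2) = 2
coins_for(15) = min(1+coins_for(14)=1+2=3, 1+coins_for(11)=1+2=3, 1+coins_for(9)=1+3=4, 1+coins_for(8)=1+2=3) = 3
coins_for(16) = min(1+coins_for(15)=1+3=4, 1+coins_for(12)=1+2=3, 1+coins_for(10)=1+2=3, 1+coins_for(9)=1+3=4) = 3
coins_for(17) = min(1+coins_for(16)=1+3=4, 1+coins_for(13)=1+2=3, 1+coins_for(11)=1+2=3, 1+coins_for(10)=1+2=3) = 3
coins_for(18) = min(1+coins_for(17)=1+3=4, 1+coins_for(14)=1+2=3, 1+coins_for(12)=1+2=3, 1+coins_for(11)=1+2=3) = 3
coins_for(19) = min(1+coins_for(18)=1+3=4, 1+coins_for(15)=1+3=4, 1+coins_for(13)=1+2=3, 1+coins_for(12)=1+2=3) = 3
coins_for(20) = min(1+coins_for(19)=1+3=4, 1+coins_for(16)=1+3=4, 1+coins_for(14)=1+2=3, 1+coins_for(13)=1+2=3) = 3

3


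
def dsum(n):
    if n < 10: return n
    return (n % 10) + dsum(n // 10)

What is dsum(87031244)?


dsum(87031244) = 4 + dsum(8703124)
dsum(8703124) = 4 + dsum(870312)
dsum(870312) = 2 + dsum(87031)
dsum(87031) = 1 + dsum(8703)
dsum(8703) = 3 + dsum(870)
dsum(870) = 0 + dsum(87)
dsum(87) = 7 + dsum(8)
dsum(8) = 8  (base case)
Total: 4 + 4 + 2 + 1 + 3 + 0 + 7 + 8 = 29

29


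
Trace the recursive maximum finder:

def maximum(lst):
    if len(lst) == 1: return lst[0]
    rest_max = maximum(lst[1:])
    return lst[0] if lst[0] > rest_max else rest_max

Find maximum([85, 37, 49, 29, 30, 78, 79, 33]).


maximum([85, 37, 49, 29, 30, 78, 79, 33]): compare 85 with maximum([37, 49, 29, 30, 78, 79, 33])
maximum([37, 49, 29, 30, 78, 79, 33]): compare 37 with maximum([49, 29, 30, 78, 79, 33])
maximum([49, 29, 30, 78, 79, 33]): compare 49 with maximum([29, 30, 78, 79, 33])
maximum([29, 30, 78, 79, 33]): compare 29 with maximum([30, 78, 79, 33])
maximum([30, 78, 79, 33]): compare 30 with maximum([78, 79, 33])
maximum([78, 79, 33]): compare 78 with maximum([79, 33])
maximum([79, 33]): compare 79 with maximum([33])
maximum([33]) = 33  (base case)
Compare 79 with 33 -> 79
Compare 78 with 79 -> 79
Compare 30 with 79 -> 79
Compare 29 with 79 -> 79
Compare 49 with 79 -> 79
Compare 37 with 79 -> 79
Compare 85 with 79 -> 85

85


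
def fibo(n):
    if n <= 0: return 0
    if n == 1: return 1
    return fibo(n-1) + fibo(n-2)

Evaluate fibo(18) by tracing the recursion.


Computing fibo(18) bottom-up:
fibo(0) = 0
fibo(1) = 1
fibo(2) = fibo(1) + fibo(0) = 1 + 0 = 1
fibo(3) = fibo(2) + fibo(1) = 1 + 1 = 2
fibo(4) = fibo(3) + fibo(2) = 2 + 1 = 3
fibo(5) = fibo(4) + fibo(3) = 3 + 2 = 5
fibo(6) = fibo(5) + fibo(4) = 5 + 3 = 8
fibo(7) = fibo(6) + fibo(5) = 8 + 5 = 13
fibo(8) = fibo(7) + fibo(6) = 13 + 8 = 21
fibo(9) = fibo(8) + fibo(7) = 21 + 13 = 34
fibo(10) = fibo(9) + fibo(8) = 34 + 21 = 55
fibo(11) = fibo(10) + fibo(9) = 55 + 34 = 89
fibo(12) = fibo(11) + fibo(10) = 89 + 55 = 144
fibo(13) = fibo(12) + fibo(11) = 144 + 89 = 233
fibo(14) = fibo(13) + fibo(12) = 233 + 144 = 377
fibo(15) = fibo(14) + fibo(13) = 377 + 233 = 610
fibo(16) = fibo(15) + fibo(14) = 610 + 377 = 987
fibo(17) = fibo(16) + fibo(15) = 987 + 610 = 1597
fibo(18) = fibo(17) + fibo(16) = 1597 + 987 = 2584

2584


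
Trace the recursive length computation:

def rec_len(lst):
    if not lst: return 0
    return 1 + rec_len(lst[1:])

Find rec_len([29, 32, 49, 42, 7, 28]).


rec_len([29, 32, 49, 42, 7, 28]) = 1 + rec_len([32, 49, 42, 7, 28])
rec_len([32, 49, 42, 7, 28]) = 1 + rec_len([49, 42, 7, 28])
rec_len([49, 42, 7, 28]) = 1 + rec_len([42, 7, 28])
rec_len([42, 7, 28]) = 1 + rec_len([7, 28])
rec_len([7, 28]) = 1 + rec_len([28])
rec_len([28]) = 1 + rec_len([])
rec_len([]) = 0  (base case)
Unwinding: 1 + 1 + 1 + 1 + 1 + 1 + 0 = 6

6


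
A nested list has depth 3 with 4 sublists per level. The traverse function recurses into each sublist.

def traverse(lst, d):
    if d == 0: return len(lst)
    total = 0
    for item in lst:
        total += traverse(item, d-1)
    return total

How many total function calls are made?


At depth 0 (root): 1 call
At depth 1: each of 1 parents calls traverse on 4 children = 4 calls
At depth 2: each of 4 parents calls traverse on 4 children = 16 calls
At depth 3: each of 16 parents calls traverse on 4 children = 64 calls
Total: 1 + 4 + 16 + 64 = 85

85


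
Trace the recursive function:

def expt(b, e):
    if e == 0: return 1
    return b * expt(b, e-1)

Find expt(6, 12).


expt(6, 12)
= 6 * expt(6, 11)
= 6 * 6 * expt(6, 10)
= 6 * 6 * 6 * expt(6, 9)
= 6 * 6 * 6 * 6 * expt(6, 8)
= 6 * 6 * 6 * 6 * 6 * expt(6, 7)
= 6 * 6 * 6 * 6 * 6 * 6 * expt(6, 6)
= 6 * 6 * 6 * 6 * 6 * 6 * 6 * expt(6, 5)
= 6 * 6 * 6 * 6 * 6 * 6 * 6 * 6 * expt(6, 4)
= 6 * 6 * 6 * 6 * 6 * 6 * 6 * 6 * 6 * expt(6, 3)
= 6 * 6 * 6 * 6 * 6 * 6 * 6 * 6 * 6 * 6 * expt(6, 2)
= 6 * 6 * 6 * 6 * 6 * 6 * 6 * 6 * 6 * 6 * 6 * expt(6, 1)
= 6 * 6 * 6 * 6 * 6 * 6 * 6 * 6 * 6 * 6 * 6 * 6 * expt(6, 0)
= 6 * 6 * 6 * 6 * 6 * 6 * 6 * 6 * 6 * 6 * 6 * 6 * 1
= 2176782336

2176782336


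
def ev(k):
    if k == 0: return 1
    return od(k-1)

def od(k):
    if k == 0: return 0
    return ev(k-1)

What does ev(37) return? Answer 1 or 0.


ev(37) = od(36)
od(36) = ev(35)
ev(35) = od(34)
od(34) = ev(33)
ev(33) = od(32)
od(32) = ev(31)
ev(31) = od(30)
od(30) = ev(29)
ev(29) = od(28)
od(28) = ev(27)
ev(27) = od(26)
od(26) = ev(25)
ev(25) = od(24)
od(24) = ev(23)
ev(23) = od(22)
od(22) = ev(21)
ev(21) = od(20)
od(20) = ev(19)
ev(19) = od(18)
od(18) = ev(17)
ev(17) = od(16)
od(16) = ev(15)
ev(15) = od(14)
od(14) = ev(13)
ev(13) = od(12)
od(12) = ev(11)
ev(11) = od(10)
od(10) = ev(9)
ev(9) = od(8)
od(8) = ev(7)
ev(7) = od(6)
od(6) = ev(5)
ev(5) = od(4)
od(4) = ev(3)
ev(3) = od(2)
od(2) = ev(1)
ev(1) = od(0)
od(0) = 0  (base case)
Result: 0

0
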